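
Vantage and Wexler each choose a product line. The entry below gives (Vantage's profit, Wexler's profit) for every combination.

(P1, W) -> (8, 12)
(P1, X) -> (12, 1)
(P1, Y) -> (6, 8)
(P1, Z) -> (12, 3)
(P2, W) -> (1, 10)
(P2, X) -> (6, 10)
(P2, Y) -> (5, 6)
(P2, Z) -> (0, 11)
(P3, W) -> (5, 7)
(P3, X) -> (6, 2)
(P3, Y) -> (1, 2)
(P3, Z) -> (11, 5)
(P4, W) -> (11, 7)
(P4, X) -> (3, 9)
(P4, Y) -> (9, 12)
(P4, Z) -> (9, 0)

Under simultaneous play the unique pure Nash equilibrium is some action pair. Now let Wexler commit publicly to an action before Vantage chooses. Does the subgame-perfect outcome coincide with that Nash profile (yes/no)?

Work backward from Vantage's decision.
- W → Vantage plays P4 (best of 8, 1, 5, 11); Wexler gets 7.
- X → Vantage plays P1 (best of 12, 6, 6, 3); Wexler gets 1.
- Y → Vantage plays P4 (best of 6, 5, 1, 9); Wexler gets 12.
- Z → Vantage plays P1 (best of 12, 0, 11, 9); Wexler gets 3.
Wexler's induced payoffs are 7, 1, 12, 3, so Wexler commits to Y. Subgame-perfect outcome: (P4, Y) with payoffs (9, 12).
Now find the simultaneous Nash equilibrium.
Vantage's best replies: W→P4; X→P1; Y→P4; Z→P1.
Wexler's best replies: P1→W; P2→Z; P3→W; P4→Y.
The unique mutual best reply is (P4, Y), giving (9, 12).
Sequential outcome (P4, Y) coincides with the Nash profile (P4, Y).

yes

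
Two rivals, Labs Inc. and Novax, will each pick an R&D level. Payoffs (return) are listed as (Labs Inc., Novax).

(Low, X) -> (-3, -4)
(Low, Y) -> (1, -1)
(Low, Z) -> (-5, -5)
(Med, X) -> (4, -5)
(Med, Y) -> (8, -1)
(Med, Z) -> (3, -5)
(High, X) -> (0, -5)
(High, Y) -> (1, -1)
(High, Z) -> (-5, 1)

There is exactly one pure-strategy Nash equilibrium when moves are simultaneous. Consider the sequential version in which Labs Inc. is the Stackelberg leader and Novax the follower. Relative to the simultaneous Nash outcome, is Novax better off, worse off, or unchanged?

unchanged

Solve by backward induction (Labs Inc. leads).
- Low: Novax compares -4, -1, -5 and picks Y; Labs Inc. would get 1.
- Med: Novax compares -5, -1, -5 and picks Y; Labs Inc. would get 8.
- High: Novax compares -5, -1, 1 and picks Z; Labs Inc. would get -5.
Among 1, 8, -5, the best is 8 at Med. Subgame-perfect outcome: (Med, Y) with payoffs (8, -1).
For the simultaneous game, intersect best replies.
Labs Inc.'s best replies: X→Med; Y→Med; Z→Med.
Novax's best replies: Low→Y; Med→Y; High→Z.
Only (Med, Y) has each player best-responding; Nash payoffs (8, -1).
Novax earns -1 sequentially versus -1 at the Nash outcome: unchanged.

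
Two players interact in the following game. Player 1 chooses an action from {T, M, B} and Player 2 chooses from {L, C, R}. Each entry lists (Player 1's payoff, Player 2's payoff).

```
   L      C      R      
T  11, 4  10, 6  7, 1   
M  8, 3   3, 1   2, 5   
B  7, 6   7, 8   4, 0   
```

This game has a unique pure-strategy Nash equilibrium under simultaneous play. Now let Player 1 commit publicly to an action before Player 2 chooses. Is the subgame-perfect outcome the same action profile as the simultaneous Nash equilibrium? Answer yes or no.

Player 2 best-responds to each possible Player 1 move:
- T → Player 2 plays C (best of 4, 6, 1); Player 1 gets 10.
- M → Player 2 plays R (best of 3, 1, 5); Player 1 gets 2.
- B → Player 2 plays C (best of 6, 8, 0); Player 1 gets 7.
Maximizing over 10, 2, 7, Player 1 chooses T. Subgame-perfect outcome: (T, C) with payoffs (10, 6).
For the simultaneous game, intersect best replies.
Player 1's best replies: L→T; C→T; R→T.
Player 2's best replies: T→C; M→R; B→C.
The unique mutual best reply is (T, C), giving (10, 6).
Sequential outcome (T, C) coincides with the Nash profile (T, C).

yes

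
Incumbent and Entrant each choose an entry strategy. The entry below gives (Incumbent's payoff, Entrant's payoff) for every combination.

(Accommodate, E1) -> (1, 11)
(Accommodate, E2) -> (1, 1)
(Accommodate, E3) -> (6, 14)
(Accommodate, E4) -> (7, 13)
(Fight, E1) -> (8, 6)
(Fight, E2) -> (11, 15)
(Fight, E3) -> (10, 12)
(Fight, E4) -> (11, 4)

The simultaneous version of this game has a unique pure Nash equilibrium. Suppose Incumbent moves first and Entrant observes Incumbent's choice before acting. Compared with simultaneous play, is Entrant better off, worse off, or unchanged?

unchanged

Work backward from Entrant's decision.
- Accommodate: Entrant compares 11, 1, 14, 13 and picks E3; Incumbent would get 6.
- Fight: Entrant compares 6, 15, 12, 4 and picks E2; Incumbent would get 11.
Among 6, 11, the best is 11 at Fight. Subgame-perfect outcome: (Fight, E2) with payoffs (11, 15).
For the simultaneous game, intersect best replies.
Incumbent's best replies: E1→Fight; E2→Fight; E3→Fight; E4→Fight.
Entrant's best replies: Accommodate→E3; Fight→E2.
Only (Fight, E2) has each player best-responding; Nash payoffs (11, 15).
Entrant earns 15 sequentially versus 15 at the Nash outcome: unchanged.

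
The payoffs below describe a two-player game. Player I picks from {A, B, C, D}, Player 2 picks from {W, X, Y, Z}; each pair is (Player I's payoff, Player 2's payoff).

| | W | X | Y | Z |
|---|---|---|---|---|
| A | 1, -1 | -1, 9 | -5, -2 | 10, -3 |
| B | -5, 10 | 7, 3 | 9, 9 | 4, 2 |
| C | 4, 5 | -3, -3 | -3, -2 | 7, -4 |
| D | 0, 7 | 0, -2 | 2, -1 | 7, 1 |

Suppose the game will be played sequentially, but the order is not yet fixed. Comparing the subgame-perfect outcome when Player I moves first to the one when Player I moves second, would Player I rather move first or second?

If Player I leads: Player 2's best replies are A→X, B→W, C→W, D→W; Player I's induced payoffs -1, -5, 4, 0; outcome (C, W), payoffs (4, 5).
If Player 2 leads: Player I's best replies are W→C, X→B, Y→B, Z→A; Player 2's induced payoffs 5, 3, 9, -3; outcome (B, Y), payoffs (9, 9).
Player I gets 4 moving first and 9 moving second, so Player I prefers to move second.

second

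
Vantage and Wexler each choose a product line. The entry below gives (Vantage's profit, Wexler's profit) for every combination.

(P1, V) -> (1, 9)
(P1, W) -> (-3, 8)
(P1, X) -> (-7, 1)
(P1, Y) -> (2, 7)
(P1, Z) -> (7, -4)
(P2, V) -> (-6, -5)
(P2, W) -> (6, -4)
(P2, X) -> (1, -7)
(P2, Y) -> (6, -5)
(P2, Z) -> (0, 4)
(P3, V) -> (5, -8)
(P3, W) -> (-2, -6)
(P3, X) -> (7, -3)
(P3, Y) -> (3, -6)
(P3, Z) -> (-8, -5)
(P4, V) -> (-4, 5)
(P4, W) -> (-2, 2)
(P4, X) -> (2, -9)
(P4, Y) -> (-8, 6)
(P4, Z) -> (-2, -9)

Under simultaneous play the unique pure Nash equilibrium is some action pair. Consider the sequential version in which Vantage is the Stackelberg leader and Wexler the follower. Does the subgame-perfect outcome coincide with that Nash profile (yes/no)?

yes

Wexler best-responds to each possible Vantage move:
- P1: Wexler compares 9, 8, 1, 7, -4 and picks V; Vantage would get 1.
- P2: Wexler compares -5, -4, -7, -5, 4 and picks Z; Vantage would get 0.
- P3: Wexler compares -8, -6, -3, -6, -5 and picks X; Vantage would get 7.
- P4: Wexler compares 5, 2, -9, 6, -9 and picks Y; Vantage would get -8.
Among 1, 0, 7, -8, the best is 7 at P3. Subgame-perfect outcome: (P3, X) with payoffs (7, -3).
Under simultaneous play:
Vantage's best replies: V→P3; W→P2; X→P3; Y→P2; Z→P1.
Wexler's best replies: P1→V; P2→Z; P3→X; P4→Y.
The unique mutual best reply is (P3, X), giving (7, -3).
Sequential outcome (P3, X) coincides with the Nash profile (P3, X).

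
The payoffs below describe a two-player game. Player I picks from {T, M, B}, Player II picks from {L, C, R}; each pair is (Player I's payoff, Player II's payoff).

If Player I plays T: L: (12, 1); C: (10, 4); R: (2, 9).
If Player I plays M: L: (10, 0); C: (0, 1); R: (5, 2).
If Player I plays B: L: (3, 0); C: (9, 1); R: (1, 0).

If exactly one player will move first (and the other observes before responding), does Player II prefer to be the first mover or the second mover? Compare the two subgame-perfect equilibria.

first

If Player I leads: Player II's best replies are T→R, M→R, B→C; Player I's induced payoffs 2, 5, 9; outcome (B, C), payoffs (9, 1).
If Player II leads: Player I's best replies are L→T, C→T, R→M; Player II's induced payoffs 1, 4, 2; outcome (T, C), payoffs (10, 4).
Player II gets 4 moving first and 1 moving second, so Player II prefers to move first.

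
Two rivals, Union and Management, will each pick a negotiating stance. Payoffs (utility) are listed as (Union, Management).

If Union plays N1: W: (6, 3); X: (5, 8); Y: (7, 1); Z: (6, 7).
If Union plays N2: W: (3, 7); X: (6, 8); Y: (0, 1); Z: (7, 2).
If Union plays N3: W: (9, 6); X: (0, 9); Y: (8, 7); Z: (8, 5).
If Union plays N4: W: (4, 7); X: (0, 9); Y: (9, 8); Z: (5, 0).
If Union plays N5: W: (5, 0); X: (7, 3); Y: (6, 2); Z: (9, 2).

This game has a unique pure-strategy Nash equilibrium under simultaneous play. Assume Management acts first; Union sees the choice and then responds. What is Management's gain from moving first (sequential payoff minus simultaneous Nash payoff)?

Work backward from Union's decision.
- W → Union plays N3 (best of 6, 3, 9, 4, 5); Management gets 6.
- X → Union plays N5 (best of 5, 6, 0, 0, 7); Management gets 3.
- Y → Union plays N4 (best of 7, 0, 8, 9, 6); Management gets 8.
- Z → Union plays N5 (best of 6, 7, 8, 5, 9); Management gets 2.
Among 6, 3, 8, 2, the best is 8 at Y. Subgame-perfect outcome: (N4, Y) with payoffs (9, 8).
For the simultaneous game, intersect best replies.
Union's best replies: W→N3; X→N5; Y→N4; Z→N5.
Management's best replies: N1→X; N2→X; N3→X; N4→X; N5→X.
The unique mutual best reply is (N5, X), giving (7, 3).
Management's commitment gain: 8 − 3 = 5.

5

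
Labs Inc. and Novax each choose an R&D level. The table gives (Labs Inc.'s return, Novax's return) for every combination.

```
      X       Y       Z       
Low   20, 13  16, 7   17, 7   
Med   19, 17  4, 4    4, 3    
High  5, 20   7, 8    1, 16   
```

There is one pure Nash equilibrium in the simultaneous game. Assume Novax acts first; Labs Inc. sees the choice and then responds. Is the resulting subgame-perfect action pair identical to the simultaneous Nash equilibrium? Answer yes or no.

yes

Backward induction with Novax moving first.
- X: Labs Inc. compares 20, 19, 5 and picks Low; Novax would get 13.
- Y: Labs Inc. compares 16, 4, 7 and picks Low; Novax would get 7.
- Z: Labs Inc. compares 17, 4, 1 and picks Low; Novax would get 7.
Novax's induced payoffs are 13, 7, 7, so Novax commits to X. Subgame-perfect outcome: (Low, X) with payoffs (20, 13).
Under simultaneous play:
Labs Inc.'s best replies: X→Low; Y→Low; Z→Low.
Novax's best replies: Low→X; Med→X; High→X.
The unique mutual best reply is (Low, X), giving (20, 13).
Sequential outcome (Low, X) coincides with the Nash profile (Low, X).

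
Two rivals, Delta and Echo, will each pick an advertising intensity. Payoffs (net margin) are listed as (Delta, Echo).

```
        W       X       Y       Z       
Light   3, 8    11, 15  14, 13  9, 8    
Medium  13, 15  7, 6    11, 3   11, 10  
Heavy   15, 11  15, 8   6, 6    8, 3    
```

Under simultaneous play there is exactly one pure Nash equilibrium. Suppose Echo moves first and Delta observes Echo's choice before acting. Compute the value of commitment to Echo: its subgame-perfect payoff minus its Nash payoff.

Delta best-responds to each possible Echo move:
- W → Delta plays Heavy (best of 3, 13, 15); Echo gets 11.
- X → Delta plays Heavy (best of 11, 7, 15); Echo gets 8.
- Y → Delta plays Light (best of 14, 11, 6); Echo gets 13.
- Z → Delta plays Medium (best of 9, 11, 8); Echo gets 10.
Maximizing over 11, 8, 13, 10, Echo chooses Y. Subgame-perfect outcome: (Light, Y) with payoffs (14, 13).
For the simultaneous game, intersect best replies.
Delta's best replies: W→Heavy; X→Heavy; Y→Light; Z→Medium.
Echo's best replies: Light→X; Medium→W; Heavy→W.
Only (Heavy, W) has each player best-responding; Nash payoffs (15, 11).
Echo's commitment gain: 13 − 11 = 2.

2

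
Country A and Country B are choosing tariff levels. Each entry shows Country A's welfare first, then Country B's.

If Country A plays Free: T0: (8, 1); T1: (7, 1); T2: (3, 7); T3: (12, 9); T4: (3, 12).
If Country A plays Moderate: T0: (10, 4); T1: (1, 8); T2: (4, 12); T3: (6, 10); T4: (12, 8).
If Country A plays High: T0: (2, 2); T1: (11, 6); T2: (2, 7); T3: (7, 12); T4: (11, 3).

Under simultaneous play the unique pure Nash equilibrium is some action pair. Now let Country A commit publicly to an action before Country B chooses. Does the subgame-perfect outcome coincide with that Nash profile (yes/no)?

Work backward from Country B's decision.
- Free → Country B plays T4 (best of 1, 1, 7, 9, 12); Country A gets 3.
- Moderate → Country B plays T2 (best of 4, 8, 12, 10, 8); Country A gets 4.
- High → Country B plays T3 (best of 2, 6, 7, 12, 3); Country A gets 7.
Among 3, 4, 7, the best is 7 at High. Subgame-perfect outcome: (High, T3) with payoffs (7, 12).
Under simultaneous play:
Country A's best replies: T0→Moderate; T1→High; T2→Moderate; T3→Free; T4→Moderate.
Country B's best replies: Free→T4; Moderate→T2; High→T3.
Only (Moderate, T2) has each player best-responding; Nash payoffs (4, 12).
Sequential outcome (High, T3) differs from the Nash profile (Moderate, T2).

no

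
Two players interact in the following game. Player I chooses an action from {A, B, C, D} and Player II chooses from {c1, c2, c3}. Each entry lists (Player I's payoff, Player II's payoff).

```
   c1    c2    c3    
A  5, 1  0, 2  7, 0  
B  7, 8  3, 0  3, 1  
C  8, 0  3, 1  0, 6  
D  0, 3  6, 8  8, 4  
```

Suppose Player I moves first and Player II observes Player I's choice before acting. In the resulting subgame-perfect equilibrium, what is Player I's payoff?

7

Player II best-responds to each possible Player I move:
- A → Player II plays c2 (best of 1, 2, 0); Player I gets 0.
- B → Player II plays c1 (best of 8, 0, 1); Player I gets 7.
- C → Player II plays c3 (best of 0, 1, 6); Player I gets 0.
- D → Player II plays c2 (best of 3, 8, 4); Player I gets 6.
Maximizing over 0, 7, 0, 6, Player I chooses B. Subgame-perfect outcome: (B, c1) with payoffs (7, 8).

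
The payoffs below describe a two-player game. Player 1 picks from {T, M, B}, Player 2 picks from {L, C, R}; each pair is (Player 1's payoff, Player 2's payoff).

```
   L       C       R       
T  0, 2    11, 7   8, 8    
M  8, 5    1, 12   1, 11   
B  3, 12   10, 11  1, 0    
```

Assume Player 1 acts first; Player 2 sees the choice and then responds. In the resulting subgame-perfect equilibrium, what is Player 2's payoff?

Solve by backward induction (Player 1 leads).
- T: BR = R, leader payoff 8.
- M: BR = C, leader payoff 1.
- B: BR = L, leader payoff 3.
Among 8, 1, 3, the best is 8 at T. Subgame-perfect outcome: (T, R) with payoffs (8, 8).

8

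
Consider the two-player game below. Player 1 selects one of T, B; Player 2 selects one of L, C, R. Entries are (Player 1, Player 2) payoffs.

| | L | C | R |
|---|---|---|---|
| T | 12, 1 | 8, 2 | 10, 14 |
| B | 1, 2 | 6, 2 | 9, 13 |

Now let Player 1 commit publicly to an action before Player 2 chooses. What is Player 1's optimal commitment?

T

Player 2 best-responds to each possible Player 1 move:
- T: BR = R, leader payoff 10.
- B: BR = R, leader payoff 9.
Player 1's induced payoffs are 10, 9, so Player 1 commits to T. Subgame-perfect outcome: (T, R) with payoffs (10, 14).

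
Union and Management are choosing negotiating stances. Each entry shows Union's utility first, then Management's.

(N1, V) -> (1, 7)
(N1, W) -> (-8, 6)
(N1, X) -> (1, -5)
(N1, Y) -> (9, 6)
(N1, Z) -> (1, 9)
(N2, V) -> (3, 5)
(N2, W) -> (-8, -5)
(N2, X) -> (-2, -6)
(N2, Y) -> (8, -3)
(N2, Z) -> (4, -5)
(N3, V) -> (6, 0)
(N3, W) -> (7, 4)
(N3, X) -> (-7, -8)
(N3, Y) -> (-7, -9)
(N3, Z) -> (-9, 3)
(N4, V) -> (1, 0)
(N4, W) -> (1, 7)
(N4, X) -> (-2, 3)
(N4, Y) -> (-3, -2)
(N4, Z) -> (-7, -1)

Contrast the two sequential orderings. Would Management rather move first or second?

first

If Union leads: Management's best replies are N1→Z, N2→V, N3→W, N4→W; Union's induced payoffs 1, 3, 7, 1; outcome (N3, W), payoffs (7, 4).
If Management leads: Union's best replies are V→N3, W→N3, X→N1, Y→N1, Z→N2; Management's induced payoffs 0, 4, -5, 6, -5; outcome (N1, Y), payoffs (9, 6).
Management gets 6 moving first and 4 moving second, so Management prefers to move first.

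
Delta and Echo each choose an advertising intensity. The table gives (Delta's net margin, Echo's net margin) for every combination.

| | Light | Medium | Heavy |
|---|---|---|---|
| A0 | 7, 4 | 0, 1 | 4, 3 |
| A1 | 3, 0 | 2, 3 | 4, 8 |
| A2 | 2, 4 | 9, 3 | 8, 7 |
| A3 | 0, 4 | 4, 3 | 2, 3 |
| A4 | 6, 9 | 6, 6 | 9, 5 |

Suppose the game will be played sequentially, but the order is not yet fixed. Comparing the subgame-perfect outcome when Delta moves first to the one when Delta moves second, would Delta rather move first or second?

If Delta leads: Echo's best replies are A0→Light, A1→Heavy, A2→Heavy, A3→Light, A4→Light; Delta's induced payoffs 7, 4, 8, 0, 6; outcome (A2, Heavy), payoffs (8, 7).
If Echo leads: Delta's best replies are Light→A0, Medium→A2, Heavy→A4; Echo's induced payoffs 4, 3, 5; outcome (A4, Heavy), payoffs (9, 5).
Delta gets 8 moving first and 9 moving second, so Delta prefers to move second.

second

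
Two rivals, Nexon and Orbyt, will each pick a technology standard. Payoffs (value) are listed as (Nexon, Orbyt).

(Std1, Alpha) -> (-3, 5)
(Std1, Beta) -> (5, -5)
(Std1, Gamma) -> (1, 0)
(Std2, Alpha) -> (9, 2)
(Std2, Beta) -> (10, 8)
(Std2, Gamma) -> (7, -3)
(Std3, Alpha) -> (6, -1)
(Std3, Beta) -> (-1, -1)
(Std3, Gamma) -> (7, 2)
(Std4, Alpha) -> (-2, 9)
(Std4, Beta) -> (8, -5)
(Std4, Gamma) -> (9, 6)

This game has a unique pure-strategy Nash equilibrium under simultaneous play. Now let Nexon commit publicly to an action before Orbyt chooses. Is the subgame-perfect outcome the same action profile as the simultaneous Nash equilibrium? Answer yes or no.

yes

Work backward from Orbyt's decision.
- Std1: Orbyt compares 5, -5, 0 and picks Alpha; Nexon would get -3.
- Std2: Orbyt compares 2, 8, -3 and picks Beta; Nexon would get 10.
- Std3: Orbyt compares -1, -1, 2 and picks Gamma; Nexon would get 7.
- Std4: Orbyt compares 9, -5, 6 and picks Alpha; Nexon would get -2.
Nexon's induced payoffs are -3, 10, 7, -2, so Nexon commits to Std2. Subgame-perfect outcome: (Std2, Beta) with payoffs (10, 8).
For the simultaneous game, intersect best replies.
Nexon's best replies: Alpha→Std2; Beta→Std2; Gamma→Std4.
Orbyt's best replies: Std1→Alpha; Std2→Beta; Std3→Gamma; Std4→Alpha.
Only (Std2, Beta) has each player best-responding; Nash payoffs (10, 8).
Sequential outcome (Std2, Beta) coincides with the Nash profile (Std2, Beta).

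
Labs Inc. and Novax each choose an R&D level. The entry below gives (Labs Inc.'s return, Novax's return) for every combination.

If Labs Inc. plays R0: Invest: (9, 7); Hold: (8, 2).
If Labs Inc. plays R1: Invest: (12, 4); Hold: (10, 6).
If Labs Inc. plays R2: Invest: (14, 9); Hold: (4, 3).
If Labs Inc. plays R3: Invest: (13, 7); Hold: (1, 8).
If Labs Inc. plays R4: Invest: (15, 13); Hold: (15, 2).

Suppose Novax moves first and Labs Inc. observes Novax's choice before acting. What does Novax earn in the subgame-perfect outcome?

13

Labs Inc. best-responds to each possible Novax move:
- Invest: BR = R4, leader payoff 13.
- Hold: BR = R4, leader payoff 2.
Among 13, 2, the best is 13 at Invest. Subgame-perfect outcome: (R4, Invest) with payoffs (15, 13).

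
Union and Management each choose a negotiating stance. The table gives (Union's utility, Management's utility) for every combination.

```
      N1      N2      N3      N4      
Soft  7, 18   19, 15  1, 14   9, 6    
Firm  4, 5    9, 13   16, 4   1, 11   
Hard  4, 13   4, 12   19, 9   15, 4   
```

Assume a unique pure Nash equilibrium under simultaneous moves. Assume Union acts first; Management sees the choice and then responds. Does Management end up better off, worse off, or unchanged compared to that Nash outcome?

Backward induction with Union moving first.
- Soft → Management plays N1 (best of 18, 15, 14, 6); Union gets 7.
- Firm → Management plays N2 (best of 5, 13, 4, 11); Union gets 9.
- Hard → Management plays N1 (best of 13, 12, 9, 4); Union gets 4.
Among 7, 9, 4, the best is 9 at Firm. Subgame-perfect outcome: (Firm, N2) with payoffs (9, 13).
For the simultaneous game, intersect best replies.
Union's best replies: N1→Soft; N2→Soft; N3→Hard; N4→Hard.
Management's best replies: Soft→N1; Firm→N2; Hard→N1.
Only (Soft, N1) has each player best-responding; Nash payoffs (7, 18).
Management earns 13 sequentially versus 18 at the Nash outcome: worse off.

worse off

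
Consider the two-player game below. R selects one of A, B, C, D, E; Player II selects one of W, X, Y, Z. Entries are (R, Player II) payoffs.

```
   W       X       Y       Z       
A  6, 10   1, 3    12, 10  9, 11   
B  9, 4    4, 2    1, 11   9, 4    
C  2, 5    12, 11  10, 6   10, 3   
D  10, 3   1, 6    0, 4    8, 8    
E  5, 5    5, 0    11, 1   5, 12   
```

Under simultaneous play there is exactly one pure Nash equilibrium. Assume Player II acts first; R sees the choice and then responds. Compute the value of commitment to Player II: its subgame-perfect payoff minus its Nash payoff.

Backward induction with Player II moving first.
- W → R plays D (best of 6, 9, 2, 10, 5); Player II gets 3.
- X → R plays C (best of 1, 4, 12, 1, 5); Player II gets 11.
- Y → R plays A (best of 12, 1, 10, 0, 11); Player II gets 10.
- Z → R plays C (best of 9, 9, 10, 8, 5); Player II gets 3.
Among 3, 11, 10, 3, the best is 11 at X. Subgame-perfect outcome: (C, X) with payoffs (12, 11).
Under simultaneous play:
R's best replies: W→D; X→C; Y→A; Z→C.
Player II's best replies: A→Z; B→Y; C→X; D→Z; E→Z.
Only (C, X) has each player best-responding; Nash payoffs (12, 11).
Player II's commitment gain: 11 − 11 = 0.

0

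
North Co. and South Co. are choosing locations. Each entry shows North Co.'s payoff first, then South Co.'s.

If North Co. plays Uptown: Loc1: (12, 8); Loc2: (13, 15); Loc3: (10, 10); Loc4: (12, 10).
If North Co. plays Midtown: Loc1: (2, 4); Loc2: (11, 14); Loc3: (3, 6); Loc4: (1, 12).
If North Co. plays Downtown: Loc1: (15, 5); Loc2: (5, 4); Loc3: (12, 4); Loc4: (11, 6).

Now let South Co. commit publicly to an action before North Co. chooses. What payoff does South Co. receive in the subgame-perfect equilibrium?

Work backward from North Co.'s decision.
- Loc1 → North Co. plays Downtown (best of 12, 2, 15); South Co. gets 5.
- Loc2 → North Co. plays Uptown (best of 13, 11, 5); South Co. gets 15.
- Loc3 → North Co. plays Downtown (best of 10, 3, 12); South Co. gets 4.
- Loc4 → North Co. plays Uptown (best of 12, 1, 11); South Co. gets 10.
Among 5, 15, 4, 10, the best is 15 at Loc2. Subgame-perfect outcome: (Uptown, Loc2) with payoffs (13, 15).

15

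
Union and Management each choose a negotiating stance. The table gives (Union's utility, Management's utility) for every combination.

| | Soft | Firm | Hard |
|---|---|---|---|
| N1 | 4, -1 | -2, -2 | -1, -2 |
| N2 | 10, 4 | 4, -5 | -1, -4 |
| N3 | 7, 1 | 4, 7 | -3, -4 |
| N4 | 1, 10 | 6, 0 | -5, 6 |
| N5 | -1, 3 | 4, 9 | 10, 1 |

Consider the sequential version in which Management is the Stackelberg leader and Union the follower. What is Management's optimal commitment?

Backward induction with Management moving first.
- Soft: Union compares 4, 10, 7, 1, -1 and picks N2; Management would get 4.
- Firm: Union compares -2, 4, 4, 6, 4 and picks N4; Management would get 0.
- Hard: Union compares -1, -1, -3, -5, 10 and picks N5; Management would get 1.
Maximizing over 4, 0, 1, Management chooses Soft. Subgame-perfect outcome: (N2, Soft) with payoffs (10, 4).

Soft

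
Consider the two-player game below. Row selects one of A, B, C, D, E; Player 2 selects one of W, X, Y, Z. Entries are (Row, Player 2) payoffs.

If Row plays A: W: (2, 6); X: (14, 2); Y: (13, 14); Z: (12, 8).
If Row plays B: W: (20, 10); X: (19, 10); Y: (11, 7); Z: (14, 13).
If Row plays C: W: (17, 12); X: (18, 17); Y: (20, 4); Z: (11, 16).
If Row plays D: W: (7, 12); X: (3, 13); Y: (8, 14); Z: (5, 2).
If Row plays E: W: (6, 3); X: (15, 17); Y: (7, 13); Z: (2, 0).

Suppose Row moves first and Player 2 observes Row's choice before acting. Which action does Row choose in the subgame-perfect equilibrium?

Solve by backward induction (Row leads).
- A → Player 2 plays Y (best of 6, 2, 14, 8); Row gets 13.
- B → Player 2 plays Z (best of 10, 10, 7, 13); Row gets 14.
- C → Player 2 plays X (best of 12, 17, 4, 16); Row gets 18.
- D → Player 2 plays Y (best of 12, 13, 14, 2); Row gets 8.
- E → Player 2 plays X (best of 3, 17, 13, 0); Row gets 15.
Row's induced payoffs are 13, 14, 18, 8, 15, so Row commits to C. Subgame-perfect outcome: (C, X) with payoffs (18, 17).

C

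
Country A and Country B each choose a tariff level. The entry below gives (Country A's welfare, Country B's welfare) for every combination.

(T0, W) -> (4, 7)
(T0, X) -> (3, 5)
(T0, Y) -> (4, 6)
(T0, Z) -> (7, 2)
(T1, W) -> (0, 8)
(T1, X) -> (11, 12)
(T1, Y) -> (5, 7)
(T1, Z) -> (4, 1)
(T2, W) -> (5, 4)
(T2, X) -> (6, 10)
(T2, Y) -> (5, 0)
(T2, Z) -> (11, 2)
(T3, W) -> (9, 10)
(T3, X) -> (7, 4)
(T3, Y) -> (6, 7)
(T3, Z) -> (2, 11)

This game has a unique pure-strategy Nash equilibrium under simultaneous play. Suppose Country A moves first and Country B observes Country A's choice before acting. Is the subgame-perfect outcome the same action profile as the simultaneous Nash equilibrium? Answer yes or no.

Solve by backward induction (Country A leads).
- T0: Country B compares 7, 5, 6, 2 and picks W; Country A would get 4.
- T1: Country B compares 8, 12, 7, 1 and picks X; Country A would get 11.
- T2: Country B compares 4, 10, 0, 2 and picks X; Country A would get 6.
- T3: Country B compares 10, 4, 7, 11 and picks Z; Country A would get 2.
Country A's induced payoffs are 4, 11, 6, 2, so Country A commits to T1. Subgame-perfect outcome: (T1, X) with payoffs (11, 12).
Now find the simultaneous Nash equilibrium.
Country A's best replies: W→T3; X→T1; Y→T3; Z→T2.
Country B's best replies: T0→W; T1→X; T2→X; T3→Z.
Only (T1, X) has each player best-responding; Nash payoffs (11, 12).
Sequential outcome (T1, X) coincides with the Nash profile (T1, X).

yes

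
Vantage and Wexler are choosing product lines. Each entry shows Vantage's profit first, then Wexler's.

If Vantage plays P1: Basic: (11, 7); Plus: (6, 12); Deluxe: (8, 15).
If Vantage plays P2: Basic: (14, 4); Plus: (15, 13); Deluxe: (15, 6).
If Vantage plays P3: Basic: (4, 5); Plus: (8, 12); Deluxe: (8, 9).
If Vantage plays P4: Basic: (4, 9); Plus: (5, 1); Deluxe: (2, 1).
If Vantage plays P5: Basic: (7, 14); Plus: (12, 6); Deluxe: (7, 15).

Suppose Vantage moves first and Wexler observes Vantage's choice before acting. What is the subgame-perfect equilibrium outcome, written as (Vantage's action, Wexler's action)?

Solve by backward induction (Vantage leads).
- P1: BR = Deluxe, leader payoff 8.
- P2: BR = Plus, leader payoff 15.
- P3: BR = Plus, leader payoff 8.
- P4: BR = Basic, leader payoff 4.
- P5: BR = Deluxe, leader payoff 7.
Vantage's induced payoffs are 8, 15, 8, 4, 7, so Vantage commits to P2. Subgame-perfect outcome: (P2, Plus) with payoffs (15, 13).

(P2, Plus)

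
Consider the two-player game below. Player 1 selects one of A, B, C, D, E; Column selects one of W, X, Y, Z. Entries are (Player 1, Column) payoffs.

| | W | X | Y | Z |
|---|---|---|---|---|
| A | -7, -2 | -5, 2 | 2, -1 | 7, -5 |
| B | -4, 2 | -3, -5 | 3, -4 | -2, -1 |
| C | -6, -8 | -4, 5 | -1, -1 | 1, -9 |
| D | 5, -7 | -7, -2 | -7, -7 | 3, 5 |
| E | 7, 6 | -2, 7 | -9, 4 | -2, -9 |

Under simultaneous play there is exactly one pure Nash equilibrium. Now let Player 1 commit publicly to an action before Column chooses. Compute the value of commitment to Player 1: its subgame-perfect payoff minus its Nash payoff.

5

Work backward from Column's decision.
- A → Column plays X (best of -2, 2, -1, -5); Player 1 gets -5.
- B → Column plays W (best of 2, -5, -4, -1); Player 1 gets -4.
- C → Column plays X (best of -8, 5, -1, -9); Player 1 gets -4.
- D → Column plays Z (best of -7, -2, -7, 5); Player 1 gets 3.
- E → Column plays X (best of 6, 7, 4, -9); Player 1 gets -2.
Maximizing over -5, -4, -4, 3, -2, Player 1 chooses D. Subgame-perfect outcome: (D, Z) with payoffs (3, 5).
For the simultaneous game, intersect best replies.
Player 1's best replies: W→E; X→E; Y→B; Z→A.
Column's best replies: A→X; B→W; C→X; D→Z; E→X.
Only (E, X) has each player best-responding; Nash payoffs (-2, 7).
Player 1's commitment gain: 3 − -2 = 5.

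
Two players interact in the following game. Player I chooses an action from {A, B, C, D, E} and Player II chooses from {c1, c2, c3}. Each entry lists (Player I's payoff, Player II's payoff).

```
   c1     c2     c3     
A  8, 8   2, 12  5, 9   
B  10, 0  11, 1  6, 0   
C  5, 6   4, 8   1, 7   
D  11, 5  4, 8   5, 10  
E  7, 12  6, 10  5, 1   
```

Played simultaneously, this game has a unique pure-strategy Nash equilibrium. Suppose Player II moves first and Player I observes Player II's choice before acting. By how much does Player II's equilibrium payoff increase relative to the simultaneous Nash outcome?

Player I best-responds to each possible Player II move:
- c1: Player I compares 8, 10, 5, 11, 7 and picks D; Player II would get 5.
- c2: Player I compares 2, 11, 4, 4, 6 and picks B; Player II would get 1.
- c3: Player I compares 5, 6, 1, 5, 5 and picks B; Player II would get 0.
Player II's induced payoffs are 5, 1, 0, so Player II commits to c1. Subgame-perfect outcome: (D, c1) with payoffs (11, 5).
Now find the simultaneous Nash equilibrium.
Player I's best replies: c1→D; c2→B; c3→B.
Player II's best replies: A→c2; B→c2; C→c2; D→c3; E→c1.
Only (B, c2) has each player best-responding; Nash payoffs (11, 1).
Player II's commitment gain: 5 − 1 = 4.

4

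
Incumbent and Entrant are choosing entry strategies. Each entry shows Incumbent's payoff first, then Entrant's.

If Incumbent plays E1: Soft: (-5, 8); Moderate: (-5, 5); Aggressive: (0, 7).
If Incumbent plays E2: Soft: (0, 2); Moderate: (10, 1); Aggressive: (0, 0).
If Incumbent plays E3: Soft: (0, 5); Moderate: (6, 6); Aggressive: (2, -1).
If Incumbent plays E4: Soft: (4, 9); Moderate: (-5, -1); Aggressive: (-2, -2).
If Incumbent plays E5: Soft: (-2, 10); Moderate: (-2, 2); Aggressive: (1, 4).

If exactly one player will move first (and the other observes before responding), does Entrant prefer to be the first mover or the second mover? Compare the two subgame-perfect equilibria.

If Incumbent leads: Entrant's best replies are E1→Soft, E2→Soft, E3→Moderate, E4→Soft, E5→Soft; Incumbent's induced payoffs -5, 0, 6, 4, -2; outcome (E3, Moderate), payoffs (6, 6).
If Entrant leads: Incumbent's best replies are Soft→E4, Moderate→E2, Aggressive→E3; Entrant's induced payoffs 9, 1, -1; outcome (E4, Soft), payoffs (4, 9).
Entrant gets 9 moving first and 6 moving second, so Entrant prefers to move first.

first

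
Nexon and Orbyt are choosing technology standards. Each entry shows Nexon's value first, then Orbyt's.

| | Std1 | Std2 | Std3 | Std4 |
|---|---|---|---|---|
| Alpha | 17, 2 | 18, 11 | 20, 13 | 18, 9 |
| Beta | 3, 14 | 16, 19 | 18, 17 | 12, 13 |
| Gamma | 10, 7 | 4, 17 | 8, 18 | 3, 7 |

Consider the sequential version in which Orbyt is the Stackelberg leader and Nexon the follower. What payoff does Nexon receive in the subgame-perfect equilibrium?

20

Backward induction with Orbyt moving first.
- Std1 → Nexon plays Alpha (best of 17, 3, 10); Orbyt gets 2.
- Std2 → Nexon plays Alpha (best of 18, 16, 4); Orbyt gets 11.
- Std3 → Nexon plays Alpha (best of 20, 18, 8); Orbyt gets 13.
- Std4 → Nexon plays Alpha (best of 18, 12, 3); Orbyt gets 9.
Orbyt's induced payoffs are 2, 11, 13, 9, so Orbyt commits to Std3. Subgame-perfect outcome: (Alpha, Std3) with payoffs (20, 13).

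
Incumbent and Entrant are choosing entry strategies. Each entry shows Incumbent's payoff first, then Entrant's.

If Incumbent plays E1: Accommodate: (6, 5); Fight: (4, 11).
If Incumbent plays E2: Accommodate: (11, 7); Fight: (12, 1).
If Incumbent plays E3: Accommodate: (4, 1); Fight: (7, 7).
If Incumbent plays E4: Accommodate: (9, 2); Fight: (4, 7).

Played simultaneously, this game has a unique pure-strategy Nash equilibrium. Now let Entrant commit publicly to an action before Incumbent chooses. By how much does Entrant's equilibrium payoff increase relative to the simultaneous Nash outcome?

0

Backward induction with Entrant moving first.
- Accommodate → Incumbent plays E2 (best of 6, 11, 4, 9); Entrant gets 7.
- Fight → Incumbent plays E2 (best of 4, 12, 7, 4); Entrant gets 1.
Maximizing over 7, 1, Entrant chooses Accommodate. Subgame-perfect outcome: (E2, Accommodate) with payoffs (11, 7).
Now find the simultaneous Nash equilibrium.
Incumbent's best replies: Accommodate→E2; Fight→E2.
Entrant's best replies: E1→Fight; E2→Accommodate; E3→Fight; E4→Fight.
Only (E2, Accommodate) has each player best-responding; Nash payoffs (11, 7).
Entrant's commitment gain: 7 − 7 = 0.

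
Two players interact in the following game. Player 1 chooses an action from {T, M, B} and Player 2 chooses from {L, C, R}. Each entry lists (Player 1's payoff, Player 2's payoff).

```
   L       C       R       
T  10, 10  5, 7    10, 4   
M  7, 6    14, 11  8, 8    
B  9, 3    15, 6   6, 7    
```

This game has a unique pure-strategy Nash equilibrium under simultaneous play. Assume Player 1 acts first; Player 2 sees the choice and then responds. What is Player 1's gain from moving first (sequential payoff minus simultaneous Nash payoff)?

Solve by backward induction (Player 1 leads).
- T: Player 2 compares 10, 7, 4 and picks L; Player 1 would get 10.
- M: Player 2 compares 6, 11, 8 and picks C; Player 1 would get 14.
- B: Player 2 compares 3, 6, 7 and picks R; Player 1 would get 6.
Maximizing over 10, 14, 6, Player 1 chooses M. Subgame-perfect outcome: (M, C) with payoffs (14, 11).
Under simultaneous play:
Player 1's best replies: L→T; C→B; R→T.
Player 2's best replies: T→L; M→C; B→R.
Only (T, L) has each player best-responding; Nash payoffs (10, 10).
Player 1's commitment gain: 14 − 10 = 4.

4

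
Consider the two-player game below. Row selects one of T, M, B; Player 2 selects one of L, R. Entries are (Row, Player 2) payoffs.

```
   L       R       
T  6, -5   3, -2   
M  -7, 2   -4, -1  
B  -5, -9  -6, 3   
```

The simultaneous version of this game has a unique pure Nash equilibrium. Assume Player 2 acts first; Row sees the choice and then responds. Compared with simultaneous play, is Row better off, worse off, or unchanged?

Work backward from Row's decision.
- L: Row compares 6, -7, -5 and picks T; Player 2 would get -5.
- R: Row compares 3, -4, -6 and picks T; Player 2 would get -2.
Maximizing over -5, -2, Player 2 chooses R. Subgame-perfect outcome: (T, R) with payoffs (3, -2).
Now find the simultaneous Nash equilibrium.
Row's best replies: L→T; R→T.
Player 2's best replies: T→R; M→L; B→R.
Only (T, R) has each player best-responding; Nash payoffs (3, -2).
Row earns 3 sequentially versus 3 at the Nash outcome: unchanged.

unchanged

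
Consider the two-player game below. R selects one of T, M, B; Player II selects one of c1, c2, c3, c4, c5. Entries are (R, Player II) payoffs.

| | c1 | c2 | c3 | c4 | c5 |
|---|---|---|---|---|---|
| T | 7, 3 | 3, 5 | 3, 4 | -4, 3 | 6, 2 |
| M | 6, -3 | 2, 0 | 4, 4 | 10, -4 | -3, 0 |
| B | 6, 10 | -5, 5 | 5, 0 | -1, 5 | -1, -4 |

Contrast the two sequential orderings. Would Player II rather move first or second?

second

If R leads: Player II's best replies are T→c2, M→c3, B→c1; R's induced payoffs 3, 4, 6; outcome (B, c1), payoffs (6, 10).
If Player II leads: R's best replies are c1→T, c2→T, c3→B, c4→M, c5→T; Player II's induced payoffs 3, 5, 0, -4, 2; outcome (T, c2), payoffs (3, 5).
Player II gets 5 moving first and 10 moving second, so Player II prefers to move second.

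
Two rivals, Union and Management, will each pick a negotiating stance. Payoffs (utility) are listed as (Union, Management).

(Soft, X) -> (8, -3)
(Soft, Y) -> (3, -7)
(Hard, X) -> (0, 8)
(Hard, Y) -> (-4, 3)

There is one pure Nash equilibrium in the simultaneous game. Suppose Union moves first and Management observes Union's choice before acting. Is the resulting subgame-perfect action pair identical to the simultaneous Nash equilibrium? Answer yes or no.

yes

Solve by backward induction (Union leads).
- Soft: BR = X, leader payoff 8.
- Hard: BR = X, leader payoff 0.
Union's induced payoffs are 8, 0, so Union commits to Soft. Subgame-perfect outcome: (Soft, X) with payoffs (8, -3).
Now find the simultaneous Nash equilibrium.
Union's best replies: X→Soft; Y→Soft.
Management's best replies: Soft→X; Hard→X.
The unique mutual best reply is (Soft, X), giving (8, -3).
Sequential outcome (Soft, X) coincides with the Nash profile (Soft, X).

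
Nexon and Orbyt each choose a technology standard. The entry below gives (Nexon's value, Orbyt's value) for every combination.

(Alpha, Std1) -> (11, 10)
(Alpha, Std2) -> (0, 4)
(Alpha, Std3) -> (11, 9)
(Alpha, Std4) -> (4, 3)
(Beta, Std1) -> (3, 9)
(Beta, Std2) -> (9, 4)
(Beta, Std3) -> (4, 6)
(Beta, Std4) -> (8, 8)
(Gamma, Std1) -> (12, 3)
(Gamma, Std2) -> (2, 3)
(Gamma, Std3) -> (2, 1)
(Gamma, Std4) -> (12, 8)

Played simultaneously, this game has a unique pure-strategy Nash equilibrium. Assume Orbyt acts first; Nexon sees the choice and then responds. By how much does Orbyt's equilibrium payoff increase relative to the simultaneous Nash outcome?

1

Nexon best-responds to each possible Orbyt move:
- Std1: BR = Gamma, leader payoff 3.
- Std2: BR = Beta, leader payoff 4.
- Std3: BR = Alpha, leader payoff 9.
- Std4: BR = Gamma, leader payoff 8.
Orbyt's induced payoffs are 3, 4, 9, 8, so Orbyt commits to Std3. Subgame-perfect outcome: (Alpha, Std3) with payoffs (11, 9).
Now find the simultaneous Nash equilibrium.
Nexon's best replies: Std1→Gamma; Std2→Beta; Std3→Alpha; Std4→Gamma.
Orbyt's best replies: Alpha→Std1; Beta→Std1; Gamma→Std4.
The unique mutual best reply is (Gamma, Std4), giving (12, 8).
Orbyt's commitment gain: 9 − 8 = 1.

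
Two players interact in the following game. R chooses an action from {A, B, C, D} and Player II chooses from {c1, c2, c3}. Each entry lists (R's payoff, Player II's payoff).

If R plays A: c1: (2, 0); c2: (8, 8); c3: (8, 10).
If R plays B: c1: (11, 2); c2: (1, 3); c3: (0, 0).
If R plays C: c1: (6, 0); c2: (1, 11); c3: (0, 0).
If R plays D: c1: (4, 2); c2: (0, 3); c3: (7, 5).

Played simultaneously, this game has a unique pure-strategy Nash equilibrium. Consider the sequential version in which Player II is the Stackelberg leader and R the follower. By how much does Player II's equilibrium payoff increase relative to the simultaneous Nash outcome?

Solve by backward induction (Player II leads).
- c1: BR = B, leader payoff 2.
- c2: BR = A, leader payoff 8.
- c3: BR = A, leader payoff 10.
Among 2, 8, 10, the best is 10 at c3. Subgame-perfect outcome: (A, c3) with payoffs (8, 10).
For the simultaneous game, intersect best replies.
R's best replies: c1→B; c2→A; c3→A.
Player II's best replies: A→c3; B→c2; C→c2; D→c3.
The unique mutual best reply is (A, c3), giving (8, 10).
Player II's commitment gain: 10 − 10 = 0.

0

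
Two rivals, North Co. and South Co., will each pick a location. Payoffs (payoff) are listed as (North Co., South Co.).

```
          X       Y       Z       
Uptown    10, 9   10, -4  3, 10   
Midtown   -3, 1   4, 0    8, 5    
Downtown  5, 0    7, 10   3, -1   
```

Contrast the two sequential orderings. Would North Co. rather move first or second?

second

If North Co. leads: South Co.'s best replies are Uptown→Z, Midtown→Z, Downtown→Y; North Co.'s induced payoffs 3, 8, 7; outcome (Midtown, Z), payoffs (8, 5).
If South Co. leads: North Co.'s best replies are X→Uptown, Y→Uptown, Z→Midtown; South Co.'s induced payoffs 9, -4, 5; outcome (Uptown, X), payoffs (10, 9).
North Co. gets 8 moving first and 10 moving second, so North Co. prefers to move second.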